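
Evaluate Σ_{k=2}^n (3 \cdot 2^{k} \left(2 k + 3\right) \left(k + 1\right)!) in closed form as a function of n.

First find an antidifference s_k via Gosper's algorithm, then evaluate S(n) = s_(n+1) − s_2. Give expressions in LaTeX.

t_(k+1)/t_k = 2*(k + 2)*(2*k + 5)/(2*k + 3).
Gosper form: A/B · C(k+1)/C(k) with A=2*k + 4, B=1, C=k + 3/2.
Need (2*k + 4)·f(k+1) − (1)·f(k) = k + 3/2.
Bound: deg f ≤ 0.
Solve for f: f(k) = 1/2 (degree 0 ≤ 0).
So s_k = (B(k−1)f/C)·t_k = (1/(2*k + 3))·t_k = 3*2**k*factorial(k + 1).
Check: Δs_k = 3*2**k*(2*k + 3)*factorial(k + 1). ✓
Telescope: S(n) = s_(n+1) − s_(2) = 6*2**n*factorial(n + 2) − (72) = 6*2**n*factorial(n + 2) - 72.

S(n) = 6 \cdot 2^{n} \left(n + 2\right)! - 72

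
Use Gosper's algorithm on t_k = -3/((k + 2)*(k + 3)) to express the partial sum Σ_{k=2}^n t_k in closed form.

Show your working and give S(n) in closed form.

S(n) = 3*(1 - n)/(4*(n + 3))

The ratio is (k + 2)/(k + 4).
A = k + 2, B = k + 4, C = 1.
Set up (k + 2)·f(k+1) − (k + 3)·f(k) − (1) = 0.
Bound: deg f ≤ 1.
Coefficient equations give f(k) = k/2.
Certificate R = B(k−1)f/C = k*(k + 3)/2 gives s_k = -3*k/(2*k + 4).
Δs = -3/(k**2 + 5*k + 6), as required.
Σ_(k=2)^n t_k = s_(n+1) − s_(2) = (3*(-n - 1)/(2*(n + 3))) − (-3/4), i.e. 3*(1 - n)/(4*(n + 3)).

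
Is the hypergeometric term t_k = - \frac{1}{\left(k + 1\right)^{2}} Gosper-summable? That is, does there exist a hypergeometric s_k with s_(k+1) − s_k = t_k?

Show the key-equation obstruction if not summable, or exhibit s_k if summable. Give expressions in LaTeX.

Compute t_(k+1)/t_k: get (k + 1)**2/(k + 2)**2.
Normal form (A,B,C) = (k**2 + 2*k + 1, k**2 + 4*k + 4, 1).
Key eq: (k**2 + 2*k + 1)·f(k+1) = (k**2 + 2*k + 1)·f(k) + (1).
deg f ≤ 0 (via 2,2,0).
f = c0 ⇒ A·f(k+1) − B(k−1)·f(k) − C = -1. The system {-1 = 0} is inconsistent; no antidifference.

No — the linear system for f has no solution.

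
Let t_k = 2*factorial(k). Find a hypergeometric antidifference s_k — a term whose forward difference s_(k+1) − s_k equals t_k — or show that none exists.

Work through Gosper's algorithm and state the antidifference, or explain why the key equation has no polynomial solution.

none — t_k is not Gosper-summable

r(k) = k + 1 after simplifying.
Normal form (A,B,C) = (k + 1, 1, 1).
Solve (k + 1)·f(k+1) − (1)·f(k) = 1.
Bound: deg f ≤ -1.
Negative degree bound (-1): no f exists, t_k not Gosper-summable.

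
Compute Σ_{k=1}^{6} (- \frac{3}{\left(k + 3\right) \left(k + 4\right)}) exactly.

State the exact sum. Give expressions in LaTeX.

Σ = -9/20

t_(k+1)/t_k = (k + 3)/(k + 5).
Factor: A=k + 3; B=k + 5; C=1.
Solve (k + 3)·f(k+1) − (k + 4)·f(k) = 1.
Degrees (1,1,0) ⇒ d ≤ 1.
Solve for f: f(k) = k/3 (degree 1 ≤ 1).
R(k) = B(k−1)·f(k)/C(k) = k*(k + 4)/3; s_k = R·t_k = -k/(k + 3).
s_(k+1) − s_k = -3/(k**2 + 7*k + 12) = t_k.
Telescoping: Σ = s_(7) − s_(1) = -7/10 − (-1/4) = -9/20.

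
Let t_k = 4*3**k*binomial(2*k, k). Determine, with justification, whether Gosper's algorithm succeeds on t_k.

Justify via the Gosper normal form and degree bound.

Compute t_(k+1)/t_k: get 6*(2*k + 1)/(k + 1).
Gosper form: A/B · C(k+1)/C(k) with A=12*k + 6, B=k + 1, C=1.
f must satisfy (12*k + 6)·f(k+1) − (k)·f(k) = 1.
Degrees (1,1,0) ⇒ d ≤ -1.
Negative degree bound (-1): no f exists, t_k not Gosper-summable.

No. Not Gosper-summable.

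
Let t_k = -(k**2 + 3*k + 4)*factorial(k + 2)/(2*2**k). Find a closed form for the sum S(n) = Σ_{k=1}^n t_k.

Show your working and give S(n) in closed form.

Ratio r(k) = (k + 3)*(3*k + (k + 1)**2 + 7)/(2*(k**2 + 3*k + 4)).
A = k/2 + 3/2, B = 1, C = k**2 + 3*k + 4.
Key eq: (k/2 + 3/2)·f(k+1) = (1)·f(k) + (k**2 + 3*k + 4).
Bound: deg f ≤ 1.
Solve for f: f(k) = 2*(k + 1) (degree 1 ≤ 1).
Certificate R = B(k−1)f/C = 2*(k + 1)/(k**2 + 3*k + 4) gives s_k = -(k + 1)*factorial(k + 2)/2**k.
s_(k+1) − s_k = -(k**2 + 3*k + 4)*factorial(k + 2)/(2*2**k) = t_k.
Σ_(k=1)^n t_k = s_(n+1) − s_(1) = (-2**(-n - 1)*(n + 2)*factorial(n + 3)) − (-6), i.e. 6 - n*factorial(n + 3)/(2*2**n) - factorial(n + 3)/2**n.

S(n) = 6 - n*factorial(n + 3)/(2*2**n) - factorial(n + 3)/2**n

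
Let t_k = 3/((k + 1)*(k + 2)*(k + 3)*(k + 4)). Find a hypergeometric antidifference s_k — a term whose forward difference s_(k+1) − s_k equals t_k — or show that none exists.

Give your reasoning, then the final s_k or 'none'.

s_k = k*(k**2 + 6*k + 11)/(6*(k + 1)*(k + 2)*(k + 3))

t_(k+1)/t_k = (k + 1)/(k + 5).
Take A(k)=k + 1, B(k)=k + 5, C(k)=1.
Set up (k + 1)·f(k+1) − (k + 4)·f(k) − (1) = 0.
Bound: deg f ≤ 3.
Solve for f: f(k) = k*(k**2 + 6*k + 11)/18 (degree 3 ≤ 3).
So s_k = (B(k−1)f/C)·t_k = (k*(k + 4)*(k**2 + 6*k + 11)/18)·t_k = k*(k**2 + 6*k + 11)/(6*(k + 1)*(k + 2)*(k + 3)).
Check: Δs_k = 3/(k**4 + 10*k**3 + 35*k**2 + 50*k + 24). ✓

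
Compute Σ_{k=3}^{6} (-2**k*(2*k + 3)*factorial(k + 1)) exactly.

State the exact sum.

Σ = -5160768

r(k) = 2*(k + 2)*(2*k + 5)/(2*k + 3) after simplifying.
So A=2*k + 4 and B=1, with C=k + 3/2.
Need (2*k + 4)·f(k+1) − (1)·f(k) = k + 3/2.
From deg A=1, deg B=0, deg C=1: d=0.
Solve for f: f(k) = 1/2 (degree 0 ≤ 0).
R(k) = B(k−1)·f(k)/C(k) = 1/(2*k + 3); s_k = R·t_k = -2**k*factorial(k + 1).
Δs = -2**k*(2*k + 3)*factorial(k + 1), as required.
Telescoping: Σ = s_(7) − s_(3) = -5160960 − (-192) = -5160768.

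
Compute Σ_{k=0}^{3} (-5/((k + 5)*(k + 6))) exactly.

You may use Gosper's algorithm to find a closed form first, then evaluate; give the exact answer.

Σ = -4/9

The ratio is (k + 5)/(k + 7).
Factor: A=k + 5; B=k + 7; C=1.
Solve (k + 5)·f(k+1) − (k + 6)·f(k) = 1.
Degrees (1,1,0) ⇒ d ≤ 1.
A polynomial solution: f(k) = k/5.
So s_k = (B(k−1)f/C)·t_k = (k*(k + 6)/5)·t_k = -k/(k + 5).
Δs = -5/(k**2 + 11*k + 30), as required.
Σ_(k=0)^(3) t_k = s_(4) − s_(0) = -4/9 − (0) = -4/9.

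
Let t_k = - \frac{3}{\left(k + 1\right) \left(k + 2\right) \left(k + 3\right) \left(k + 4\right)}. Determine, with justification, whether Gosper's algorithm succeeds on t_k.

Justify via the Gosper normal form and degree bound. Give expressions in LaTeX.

Yes. s_k = \frac{k \left(- k^{2} - 6 k - 11\right)}{6 \left(k + 1\right) \left(k + 2\right) \left(k + 3\right)}.

t_(k+1)/t_k = (k + 1)/(k + 5).
Gosper form: A/B · C(k+1)/C(k) with A=k + 1, B=k + 5, C=1.
Set up (k + 1)·f(k+1) − (k + 4)·f(k) − (1) = 0.
deg f ≤ 3 (via 1,1,0).
Solving with deg f ≤ 3: f(k) = k*(k**2 + 6*k + 11)/18.
Get s_k = R·t_k = k*(-k**2 - 6*k - 11)/(6*(k + 1)*(k + 2)*(k + 3)) with R(k) = B(k−1)f(k)/C(k) = k*(k + 4)*(k**2 + 6*k + 11)/18.
Δs = -3/(k**4 + 10*k**3 + 35*k**2 + 50*k + 24), as required.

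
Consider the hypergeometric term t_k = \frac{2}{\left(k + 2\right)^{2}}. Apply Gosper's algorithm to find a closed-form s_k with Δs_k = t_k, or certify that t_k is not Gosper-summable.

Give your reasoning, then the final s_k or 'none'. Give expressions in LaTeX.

r(k) = (k + 2)**2/(k + 3)**2 after simplifying.
Gosper form: A/B · C(k+1)/C(k) with A=k**2 + 4*k + 4, B=k**2 + 6*k + 9, C=1.
Need (k**2 + 4*k + 4)·f(k+1) − (k**2 + 4*k + 4)·f(k) = 1.
From deg A=2, deg B=2, deg C=0: d=0.
f = c0 ⇒ A·f(k+1) − B(k−1)·f(k) − C = -1. The system {-1 = 0} is inconsistent; no antidifference.

no hypergeometric antidifference exists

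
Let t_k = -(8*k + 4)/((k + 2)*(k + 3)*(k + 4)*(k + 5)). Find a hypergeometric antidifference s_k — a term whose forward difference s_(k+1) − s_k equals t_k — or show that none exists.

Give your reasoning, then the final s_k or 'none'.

Compute t_(k+1)/t_k: get (k + 2)*(2*k + 3)/((k + 6)*(2*k + 1)).
Normal form (A,B,C) = (k + 2, k + 6, k + 1/2).
Solve (k + 2)·f(k+1) − (k + 5)·f(k) = k + 1/2.
From deg A=1, deg B=1, deg C=1: d=3.
A polynomial solution: f(k) = k*(k**2 + 9*k + 2)/48.
So s_k = (B(k−1)f/C)·t_k = (k*(k + 5)*(k**2 + 9*k + 2)/(24*(2*k + 1)))·t_k = -k*(k**2 + 9*k + 2)/(6*(k + 2)*(k + 3)*(k + 4)).
Check: Δs_k = 4*(-2*k - 1)/(k**4 + 14*k**3 + 71*k**2 + 154*k + 120). ✓

s_k = -k*(k**2 + 9*k + 2)/(6*(k + 2)*(k + 3)*(k + 4))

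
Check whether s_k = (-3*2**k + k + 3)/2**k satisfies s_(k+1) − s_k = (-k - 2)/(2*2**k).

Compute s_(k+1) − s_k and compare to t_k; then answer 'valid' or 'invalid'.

Valid: the claim telescopes to t_k.

s_(k+1) = (-6*2**k + k + 4)/(2*2**k)
s_(k+1) − s_k = (-k - 2)/(2*2**k)
(s_(k+1) − s_k) − t_k = 0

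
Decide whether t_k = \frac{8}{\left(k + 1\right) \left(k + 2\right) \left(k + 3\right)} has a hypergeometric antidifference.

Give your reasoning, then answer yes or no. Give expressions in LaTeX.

Yes. s_k = \frac{2 k \left(k + 3\right)}{\left(k + 1\right) \left(k + 2\right)}.

The ratio is (k + 1)/(k + 4).
Take A(k)=k + 1, B(k)=k + 4, C(k)=1.
Need (k + 1)·f(k+1) − (k + 3)·f(k) = 1.
From deg A=1, deg B=1, deg C=0: d=2.
Match coefficients ⇒ f(k) = k*(k + 3)/4.
Certificate R = B(k−1)f/C = k*(k + 3)**2/4 gives s_k = 2*k*(k + 3)/((k + 1)*(k + 2)).
Δs = 8/(k**3 + 6*k**2 + 11*k + 6), as required.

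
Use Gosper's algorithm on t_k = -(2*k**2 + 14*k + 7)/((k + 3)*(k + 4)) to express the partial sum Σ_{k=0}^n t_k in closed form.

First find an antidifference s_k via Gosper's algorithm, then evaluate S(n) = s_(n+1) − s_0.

S(n) = (-6*n**2 - 13*n - 7)/(3*(n + 4))

r(k) = (k + 3)*(14*k + 2*(k + 1)**2 + 21)/((k + 5)*(2*k**2 + 14*k + 7)) after simplifying.
A = k + 3, B = k + 5, C = k**2 + 7*k + 7/2.
f must satisfy (k + 3)·f(k+1) − (k + 4)·f(k) = k**2 + 7*k + 7/2.
From deg A=1, deg B=1, deg C=2: d=2.
Match coefficients ⇒ f(k) = k*(6*k + 1)/6.
Then R = B(k−1)f/C = k*(k + 4)*(6*k + 1)/(3*(2*k**2 + 14*k + 7)), so s_k = R(k)·t_k = k*(-6*k - 1)/(3*(k + 3)).
Δs = (-2*k**2 - 14*k - 7)/(k**2 + 7*k + 12), as required.
s_(n+1) = (-6*n**2 - 13*n - 7)/(3*(n + 4)) and s_(0) = 0, so S(n) = (-6*n**2 - 13*n - 7)/(3*(n + 4)).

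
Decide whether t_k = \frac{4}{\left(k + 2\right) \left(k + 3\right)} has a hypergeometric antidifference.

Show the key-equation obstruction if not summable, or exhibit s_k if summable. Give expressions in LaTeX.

Yes. s_k = \frac{2 k}{k + 2}.

t_(k+1)/t_k = (k + 2)/(k + 4).
Take A(k)=k + 2, B(k)=k + 4, C(k)=1.
f must satisfy (k + 2)·f(k+1) − (k + 3)·f(k) = 1.
deg f ≤ 1 (via 1,1,0).
A polynomial solution: f(k) = k/2.
So s_k = (B(k−1)f/C)·t_k = (k*(k + 3)/2)·t_k = 2*k/(k + 2).
Verify: 4/(k**2 + 5*k + 6) matches t_k.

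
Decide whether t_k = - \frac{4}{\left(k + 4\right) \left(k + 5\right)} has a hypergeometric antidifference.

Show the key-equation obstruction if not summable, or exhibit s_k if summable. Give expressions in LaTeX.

Step 1: r(k) = (k + 4)/(k + 6).
Take A(k)=k + 4, B(k)=k + 6, C(k)=1.
Need (k + 4)·f(k+1) − (k + 5)·f(k) = 1.
Degrees (1,1,0) ⇒ d ≤ 1.
A polynomial solution: f(k) = k/4.
Get s_k = R·t_k = -k/(k + 4) with R(k) = B(k−1)f(k)/C(k) = k*(k + 5)/4.
s_(k+1) − s_k = -4/(k**2 + 9*k + 20) = t_k.

Yes. s_k = - \frac{k}{k + 4}.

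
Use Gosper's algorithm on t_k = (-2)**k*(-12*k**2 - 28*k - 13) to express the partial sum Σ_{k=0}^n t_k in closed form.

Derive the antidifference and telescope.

Compute t_(k+1)/t_k: get 2*(-12*k**2 - 52*k - 53)/(12*k**2 + 28*k + 13).
Normal form (A,B,C) = (-2, 1, k**2 + 7*k/3 + 13/12).
Key eq: (-2)·f(k+1) = (1)·f(k) + (k**2 + 7*k/3 + 13/12).
Degrees (0,0,2) ⇒ d ≤ 2.
Solving with deg f ≤ 2: f(k) = -(4*k**2 + 4*k - 1)/12.
Certificate R = B(k−1)f/C = -(4*k**2 + 4*k - 1)/(12*k**2 + 28*k + 13) gives s_k = (-2)**k*(4*k**2 + 4*k - 1).
Verify: (-2)**k*(-12*k**2 - 28*k - 13) matches t_k.
Telescope: S(n) = s_(n+1) − s_(0) = (-2)**(n + 1)*(4*n**2 + 12*n + 7) − (-1) = -8*(-2)**n*n**2 - 24*(-2)**n*n - 14*(-2)**n + 1.

S(n) = -8*(-2)**n*n**2 - 24*(-2)**n*n - 14*(-2)**n + 1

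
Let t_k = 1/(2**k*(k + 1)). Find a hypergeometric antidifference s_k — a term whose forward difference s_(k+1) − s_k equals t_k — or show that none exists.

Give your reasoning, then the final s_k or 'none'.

r(k) = (k + 1)/(2*(k + 2)) after simplifying.
So A=k/2 + 1/2 and B=k + 2, with C=1.
f must satisfy (k/2 + 1/2)·f(k+1) − (k + 1)·f(k) = 1.
Bound: deg f ≤ -1.
deg f ≤ -1 is impossible — no certificate.

none (Gosper's algorithm certifies no s_k)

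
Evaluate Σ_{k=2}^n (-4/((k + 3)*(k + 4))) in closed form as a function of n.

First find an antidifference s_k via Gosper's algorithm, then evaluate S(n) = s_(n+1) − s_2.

The ratio is (k + 3)/(k + 5).
Gosper form: A/B · C(k+1)/C(k) with A=k + 3, B=k + 5, C=1.
Set up (k + 3)·f(k+1) − (k + 4)·f(k) − (1) = 0.
From deg A=1, deg B=1, deg C=0: d=1.
Match coefficients ⇒ f(k) = k/3.
Certificate R = B(k−1)f/C = k*(k + 4)/3 gives s_k = -4*k/(3*k + 9).
s_(k+1) − s_k = -4/(k**2 + 7*k + 12) = t_k.
Σ_(k=2)^n t_k = s_(n+1) − s_(2) = (4*(-n - 1)/(3*(n + 4))) − (-8/15), i.e. 4*(1 - n)/(5*(n + 4)).

S(n) = 4*(1 - n)/(5*(n + 4))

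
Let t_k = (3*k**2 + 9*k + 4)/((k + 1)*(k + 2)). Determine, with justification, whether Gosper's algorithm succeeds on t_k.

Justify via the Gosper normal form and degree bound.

r(k) = (k + 1)*(9*k + 3*(k + 1)**2 + 13)/((k + 3)*(3*k**2 + 9*k + 4)) after simplifying.
Normal form (A,B,C) = (k + 1, k + 3, k**2 + 3*k + 4/3).
Key eq: (k + 1)·f(k+1) = (k + 2)·f(k) + (k**2 + 3*k + 4/3).
Bound: deg f ≤ 2.
A polynomial solution: f(k) = k*(3*k + 1)/3.
Then R = B(k−1)f/C = k*(k + 2)*(3*k + 1)/(3*k**2 + 9*k + 4), so s_k = R(k)·t_k = k*(3*k + 1)/(k + 1).
Verify: (3*k**2 + 9*k + 4)/(k**2 + 3*k + 2) matches t_k.

Yes. s_k = k*(3*k + 1)/(k + 1).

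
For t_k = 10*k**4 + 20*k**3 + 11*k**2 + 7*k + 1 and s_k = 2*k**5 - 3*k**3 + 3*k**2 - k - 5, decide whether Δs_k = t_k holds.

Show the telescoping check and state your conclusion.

valid; difference matches t_k

s_(k+1) = -k + 2*(k + 1)**5 - 3*(k + 1)**3 + 3*(k + 1)**2 - 6
s_(k+1) − s_k = 10*k**4 + 20*k**3 + 11*k**2 + 7*k + 1
(s_(k+1) − s_k) − t_k = 0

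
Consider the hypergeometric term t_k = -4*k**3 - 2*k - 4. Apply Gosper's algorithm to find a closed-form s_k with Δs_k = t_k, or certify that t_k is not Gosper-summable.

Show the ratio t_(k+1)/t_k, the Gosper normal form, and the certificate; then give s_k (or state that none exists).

s_k = k*(-k**3 + 2*k**2 - 2*k - 3)

The ratio is (k + 2*(k + 1)**3 + 3)/(2*k**3 + k + 2).
So A=1 and B=1, with C=k**3 + k/2 + 1.
Solve (1)·f(k+1) − (1)·f(k) = k**3 + k/2 + 1.
d = 4 from the (0,0,3) case.
A polynomial solution: f(k) = k*(k**3 - 2*k**2 + 2*k + 3)/4.
Get s_k = R·t_k = k*(-k**3 + 2*k**2 - 2*k - 3) with R(k) = B(k−1)f(k)/C(k) = k*(k**3 - 2*k**2 + 2*k + 3)/(2*(2*k**3 + k + 2)).
s_(k+1) − s_k = -4*k**3 - 2*k - 4 = t_k.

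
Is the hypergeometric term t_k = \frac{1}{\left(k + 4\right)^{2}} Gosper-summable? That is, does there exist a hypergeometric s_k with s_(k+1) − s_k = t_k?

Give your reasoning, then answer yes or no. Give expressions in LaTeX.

Step 1: r(k) = (k + 4)**2/(k + 5)**2.
So A=k**2 + 8*k + 16 and B=k**2 + 10*k + 25, with C=1.
Need (k**2 + 8*k + 16)·f(k+1) − (k**2 + 8*k + 16)·f(k) = 1.
Bound: deg f ≤ 0.
Write f(k) = c0. Then LHS − RHS = -1, requiring -1 = 0: contradictory. No certificate.

No. Not Gosper-summable.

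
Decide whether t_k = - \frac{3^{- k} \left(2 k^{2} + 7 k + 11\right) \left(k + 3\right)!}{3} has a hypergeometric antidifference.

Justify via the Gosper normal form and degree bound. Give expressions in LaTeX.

Compute t_(k+1)/t_k: get (k + 4)*(7*k + 2*(k + 1)**2 + 18)/(3*(2*k**2 + 7*k + 11)).
Normal form (A,B,C) = (k/3 + 4/3, 1, k**2 + 7*k/2 + 11/2).
Solve (k/3 + 4/3)·f(k+1) − (1)·f(k) = k**2 + 7*k/2 + 11/2.
d = 1 from the (1,0,2) case.
Solving with deg f ≤ 1: f(k) = 3*(2*k + 3)/2.
Certificate R = B(k−1)f/C = 3*(2*k + 3)/(2*k**2 + 7*k + 11) gives s_k = -(2*k + 3)*factorial(k + 3)/3**k.
Δs = -(2*k**2 + 7*k + 11)*factorial(k + 3)/(3*3**k), as required.

Yes. s_k = - 3^{- k} \left(2 k + 3\right) \left(k + 3\right)!.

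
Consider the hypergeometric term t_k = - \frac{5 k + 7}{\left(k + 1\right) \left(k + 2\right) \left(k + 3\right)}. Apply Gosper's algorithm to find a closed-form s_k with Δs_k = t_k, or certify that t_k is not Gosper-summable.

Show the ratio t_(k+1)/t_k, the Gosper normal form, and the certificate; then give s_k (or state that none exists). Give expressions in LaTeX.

s_k = \frac{k \left(- 3 k - 4\right)}{\left(k + 1\right) \left(k + 2\right)}

The ratio is (k + 1)*(5*k + 12)/((k + 4)*(5*k + 7)).
A = k + 1, B = k + 4, C = k + 7/5.
Key eq: (k + 1)·f(k+1) = (k + 3)·f(k) + (k + 7/5).
d = 2 from the (1,1,1) case.
Solve for f: f(k) = k*(3*k + 4)/5 (degree 2 ≤ 2).
So s_k = (B(k−1)f/C)·t_k = (k*(k + 3)*(3*k + 4)/(5*k + 7))·t_k = k*(-3*k - 4)/((k + 1)*(k + 2)).
Verify: (-5*k - 7)/(k**3 + 6*k**2 + 11*k + 6) matches t_k.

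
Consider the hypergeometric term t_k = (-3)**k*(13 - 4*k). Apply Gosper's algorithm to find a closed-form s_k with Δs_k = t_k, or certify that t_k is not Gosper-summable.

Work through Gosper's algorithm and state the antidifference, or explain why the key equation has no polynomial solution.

s_k = (-3)**k*(k - 4)

t_(k+1)/t_k = 3*(9 - 4*k)/(4*k - 13).
Gosper form: A/B · C(k+1)/C(k) with A=-3, B=1, C=k - 13/4.
Solve (-3)·f(k+1) − (1)·f(k) = k - 13/4.
From deg A=0, deg B=0, deg C=1: d=1.
Match coefficients ⇒ f(k) = -(k - 4)/4.
Certificate R = B(k−1)f/C = -(k - 4)/(4*k - 13) gives s_k = (-3)**k*(k - 4).
Verify: (-3)**k*(13 - 4*k) matches t_k.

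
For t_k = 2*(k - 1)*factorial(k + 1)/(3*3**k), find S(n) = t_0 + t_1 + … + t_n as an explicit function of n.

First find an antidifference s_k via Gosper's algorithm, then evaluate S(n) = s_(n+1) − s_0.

The ratio is k*(k + 2)/(3*(k - 1)).
Take A(k)=k/3 + 2/3, B(k)=1, C(k)=k - 1.
f must satisfy (k/3 + 2/3)·f(k+1) − (1)·f(k) = k - 1.
Degrees (1,0,1) ⇒ d ≤ 0.
Match coefficients ⇒ f(k) = 3.
R(k) = B(k−1)·f(k)/C(k) = 3/(k - 1); s_k = R·t_k = 2*factorial(k + 1)/3**k.
Check: Δs_k = 2*(k - 1)*factorial(k + 1)/(3*3**k). ✓
s_(n+1) = 2*3**(-n - 1)*factorial(n + 2) and s_(0) = 2, so S(n) = -2 + 2*factorial(n + 2)/(3*3**n).

S(n) = -2 + 2*factorial(n + 2)/(3*3**n)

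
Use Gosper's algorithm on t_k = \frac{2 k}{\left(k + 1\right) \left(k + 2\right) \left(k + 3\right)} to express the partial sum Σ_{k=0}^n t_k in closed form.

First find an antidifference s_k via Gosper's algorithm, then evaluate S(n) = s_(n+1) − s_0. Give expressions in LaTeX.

S(n) = \frac{n \left(n + 1\right)}{2 \left(n^{2} + 5 n + 6\right)}

t_(k+1)/t_k = (k + 1)**2/(k*(k + 4)).
So A=k + 1 and B=k + 4, with C=k.
Set up (k + 1)·f(k+1) − (k + 3)·f(k) − (k) = 0.
Bound: deg f ≤ 2.
Match coefficients ⇒ f(k) = k*(k - 1)/4.
Then R = B(k−1)f/C = (k - 1)*(k + 3)/4, so s_k = R(k)·t_k = k*(k - 1)/(2*(k + 1)*(k + 2)).
Verify: 2*k/(k**3 + 6*k**2 + 11*k + 6) matches t_k.
Telescope: S(n) = s_(n+1) − s_(0) = n*(n + 1)/(2*(n**2 + 5*n + 6)) − (0) = n*(n + 1)/(2*(n**2 + 5*n + 6)).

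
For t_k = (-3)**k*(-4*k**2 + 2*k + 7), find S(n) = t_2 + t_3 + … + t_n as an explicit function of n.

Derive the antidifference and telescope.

The ratio is 3*(-4*k**2 - 6*k + 5)/(4*k**2 - 2*k - 7).
Take A(k)=-3, B(k)=1, C(k)=k**2 - k/2 - 7/4.
f must satisfy (-3)·f(k+1) − (1)·f(k) = k**2 - k/2 - 7/4.
d = 2 from the (0,0,2) case.
Solving with deg f ≤ 2: f(k) = -(k**2 - 2*k - 1)/4.
Then R = B(k−1)f/C = -(k**2 - 2*k - 1)/(4*k**2 - 2*k - 7), so s_k = R(k)·t_k = (-3)**k*(k**2 - 2*k - 1).
Δs = (-3)**k*(-4*k**2 + 2*k + 7), as required.
Σ_(k=2)^n t_k = s_(n+1) − s_(2) = ((-3)**(n + 1)*(n**2 - 2)) − (-9), i.e. -3*(-3)**n*n**2 + 6*(-3)**n + 9.

S(n) = -3*(-3)**n*n**2 + 6*(-3)**n + 9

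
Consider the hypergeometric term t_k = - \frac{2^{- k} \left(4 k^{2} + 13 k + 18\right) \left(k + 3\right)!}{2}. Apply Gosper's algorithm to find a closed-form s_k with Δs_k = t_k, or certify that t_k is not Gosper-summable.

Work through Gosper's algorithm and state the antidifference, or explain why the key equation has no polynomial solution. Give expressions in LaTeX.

s_k = - 2^{- k} \left(4 k + 1\right) \left(k + 3\right)!

Compute t_(k+1)/t_k: get (k + 4)*(13*k + 4*(k + 1)**2 + 31)/(2*(4*k**2 + 13*k + 18)).
So A=k/2 + 2 and B=1, with C=k**2 + 13*k/4 + 9/2.
Solve (k/2 + 2)·f(k+1) − (1)·f(k) = k**2 + 13*k/4 + 9/2.
d = 1 from the (1,0,2) case.
A polynomial solution: f(k) = (4*k + 1)/2.
So s_k = (B(k−1)f/C)·t_k = (2*(4*k + 1)/(4*k**2 + 13*k + 18))·t_k = -(4*k + 1)*factorial(k + 3)/2**k.
s_(k+1) − s_k = -(4*k**2 + 13*k + 18)*factorial(k + 3)/(2*2**k) = t_k.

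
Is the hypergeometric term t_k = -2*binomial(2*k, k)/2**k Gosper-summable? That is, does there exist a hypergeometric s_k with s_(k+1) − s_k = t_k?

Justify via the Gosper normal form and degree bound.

No — key equation has no polynomial f.

Ratio r(k) = (2*k + 1)/(k + 1).
Gosper form: A/B · C(k+1)/C(k) with A=2*k + 1, B=k + 1, C=1.
Set up (2*k + 1)·f(k+1) − (k)·f(k) − (1) = 0.
From deg A=1, deg B=1, deg C=0: d=-1.
Negative degree bound (-1): no f exists, t_k not Gosper-summable.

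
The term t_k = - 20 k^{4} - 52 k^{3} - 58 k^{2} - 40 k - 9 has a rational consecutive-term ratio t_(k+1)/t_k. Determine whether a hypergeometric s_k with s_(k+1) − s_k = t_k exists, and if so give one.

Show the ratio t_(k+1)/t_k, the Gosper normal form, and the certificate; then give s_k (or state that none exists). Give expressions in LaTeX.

r(k) = (20*k**4 + 132*k**3 + 334*k**2 + 392*k + 179)/(20*k**4 + 52*k**3 + 58*k**2 + 40*k + 9) after simplifying.
A = 1, B = 1, C = k**4 + 13*k**3/5 + 29*k**2/10 + 2*k + 9/20.
f must satisfy (1)·f(k+1) − (1)·f(k) = k**4 + 13*k**3/5 + 29*k**2/10 + 2*k + 9/20.
d = 5 from the (0,0,4) case.
Match coefficients ⇒ f(k) = k*(4*k**4 + 3*k**3 + 4*k - 2)/20.
Get s_k = R·t_k = k*(-4*k**4 - 3*k**3 - 4*k + 2) with R(k) = B(k−1)f(k)/C(k) = k*(4*k**4 + 3*k**3 + 4*k - 2)/(20*k**4 + 52*k**3 + 58*k**2 + 40*k + 9).
Verify: -20*k**4 - 52*k**3 - 58*k**2 - 40*k - 9 matches t_k.

s_k = k \left(- 4 k^{4} - 3 k^{3} - 4 k + 2\right)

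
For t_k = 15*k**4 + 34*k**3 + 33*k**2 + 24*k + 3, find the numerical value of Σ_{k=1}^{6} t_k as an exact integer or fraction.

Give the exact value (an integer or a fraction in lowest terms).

Σ = 52644

Compute t_(k+1)/t_k: get (15*k**4 + 94*k**3 + 225*k**2 + 252*k + 109)/(15*k**4 + 34*k**3 + 33*k**2 + 24*k + 3).
A = 1, B = 1, C = k**4 + 34*k**3/15 + 11*k**2/5 + 8*k/5 + 1/5.
Need (1)·f(k+1) − (1)·f(k) = k**4 + 34*k**3/15 + 11*k**2/5 + 8*k/5 + 1/5.
Bound: deg f ≤ 5.
Solve for f: f(k) = k*(3*k**4 + k**3 - k**2 + 4*k - 4)/15 (degree 5 ≤ 5).
So s_k = (B(k−1)f/C)·t_k = (k*(3*k**4 + k**3 - k**2 + 4*k - 4)/(15*k**4 + 34*k**3 + 33*k**2 + 24*k + 3))·t_k = k*(3*k**4 + k**3 - k**2 + 4*k - 4).
s_(k+1) − s_k = 15*k**4 + 34*k**3 + 33*k**2 + 24*k + 3 = t_k.
Evaluate s at k=7 and k=1: 52647 and 3; difference 52644.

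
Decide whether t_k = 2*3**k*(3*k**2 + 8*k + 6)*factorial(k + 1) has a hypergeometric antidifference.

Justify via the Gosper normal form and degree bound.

Step 1: r(k) = 3*(3*k**3 + 20*k**2 + 45*k + 34)/(3*k**2 + 8*k + 6).
So A=3*k + 6 and B=1, with C=k**2 + 8*k/3 + 2.
Set up (3*k + 6)·f(k+1) − (1)·f(k) − (k**2 + 8*k/3 + 2) = 0.
deg f ≤ 1 (via 1,0,2).
Solve for f: f(k) = k/3 (degree 1 ≤ 1).
R(k) = B(k−1)·f(k)/C(k) = k/(3*k**2 + 8*k + 6); s_k = R·t_k = 2*3**k*k*factorial(k + 1).
s_(k+1) − s_k = 2*3**k*(3*k**2 + 8*k + 6)*factorial(k + 1) = t_k.

Yes. s_k = 2*3**k*k*factorial(k + 1).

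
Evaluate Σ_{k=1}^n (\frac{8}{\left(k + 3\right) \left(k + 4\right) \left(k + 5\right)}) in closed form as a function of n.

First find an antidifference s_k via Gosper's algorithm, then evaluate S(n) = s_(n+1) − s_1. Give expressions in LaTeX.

The ratio is (k + 3)/(k + 6).
A = k + 3, B = k + 6, C = 1.
Set up (k + 3)·f(k+1) − (k + 5)·f(k) − (1) = 0.
Bound: deg f ≤ 2.
A polynomial solution: f(k) = k*(k + 7)/24.
R(k) = B(k−1)·f(k)/C(k) = k*(k + 5)*(k + 7)/24; s_k = R·t_k = k*(k + 7)/(3*(k + 3)*(k + 4)).
Verify: 8/(k**3 + 12*k**2 + 47*k + 60) matches t_k.
Evaluate: s_(n+1) = (n**2 + 9*n + 8)/(3*(n**2 + 9*n + 20)); subtract s_(1) = 2/15 ⇒ S(n) = n*(n + 9)/(5*(n**2 + 9*n + 20)).

S(n) = \frac{n \left(n + 9\right)}{5 \left(n^{2} + 9 n + 20\right)}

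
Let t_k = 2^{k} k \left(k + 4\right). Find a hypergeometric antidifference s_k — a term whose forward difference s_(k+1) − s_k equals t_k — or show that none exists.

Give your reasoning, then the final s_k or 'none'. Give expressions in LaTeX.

t_(k+1)/t_k = 2*(k + 1)*(k + 5)/(k*(k + 4)).
Normal form (A,B,C) = (2, 1, k**2 + 4*k).
Solve (2)·f(k+1) − (1)·f(k) = k**2 + 4*k.
Degrees (0,0,2) ⇒ d ≤ 2.
Solving with deg f ≤ 2: f(k) = k**2 - 2.
R(k) = B(k−1)·f(k)/C(k) = (k**2 - 2)/(k*(k + 4)); s_k = R·t_k = 2**k*(k**2 - 2).
s_(k+1) − s_k = 2**k*k*(k + 4) = t_k.

s_k = 2^{k} \left(k^{2} - 2\right)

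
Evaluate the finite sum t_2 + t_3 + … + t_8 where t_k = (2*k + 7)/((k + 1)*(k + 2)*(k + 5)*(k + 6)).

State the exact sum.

Σ = 17/420

Step 1: r(k) = (k + 1)*(k + 5)*(2*k + 9)/((k + 3)*(k + 7)*(2*k + 7)).
A = k + 1, B = k + 7, C = k**3 + 21*k**2/2 + 73*k/2 + 42.
Set up (k + 1)·f(k+1) − (k + 6)·f(k) − (k**3 + 21*k**2/2 + 73*k/2 + 42) = 0.
From deg A=1, deg B=1, deg C=3: d=5.
Solving with deg f ≤ 5: f(k) = k*(k + 2)*(k + 3)*(k + 4)*(k + 6)/10.
Get s_k = R·t_k = k*(k + 6)/(5*(k**2 + 6*k + 5)) with R(k) = B(k−1)f(k)/C(k) = k*(k + 2)*(k + 6)**2/(5*(2*k + 7)).
Verify: (2*k + 7)/(k**4 + 14*k**3 + 65*k**2 + 112*k + 60) matches t_k.
Evaluate s at k=9 and k=2: 27/140 and 16/105; difference 17/420.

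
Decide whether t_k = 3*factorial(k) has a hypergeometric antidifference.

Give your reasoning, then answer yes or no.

No — key equation has no polynomial f.

Compute t_(k+1)/t_k: get k + 1.
A = k + 1, B = 1, C = 1.
Need (k + 1)·f(k+1) − (1)·f(k) = 1.
d = -1 from the (1,0,0) case.
deg f ≤ -1 is impossible — no certificate.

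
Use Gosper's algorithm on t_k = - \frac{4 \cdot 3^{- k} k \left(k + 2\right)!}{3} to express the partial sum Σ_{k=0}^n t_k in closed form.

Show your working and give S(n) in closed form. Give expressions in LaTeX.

S(n) = 8 - \frac{4 \cdot 3^{- n} \left(n + 3\right)!}{3}

Ratio r(k) = (k + 1)*(k + 3)/(3*k).
So A=k/3 + 1 and B=1, with C=k.
Key eq: (k/3 + 1)·f(k+1) = (1)·f(k) + (k).
d = 0 from the (1,0,1) case.
A polynomial solution: f(k) = 3.
Get s_k = R·t_k = -4*factorial(k + 2)/3**k with R(k) = B(k−1)f(k)/C(k) = 3/k.
Check: Δs_k = -4*k*factorial(k + 2)/(3*3**k). ✓
Σ_(k=0)^n t_k = s_(n+1) − s_(0) = (-4*3**(-n - 1)*factorial(n + 3)) − (-8), i.e. 8 - 4*factorial(n + 3)/(3*3**n).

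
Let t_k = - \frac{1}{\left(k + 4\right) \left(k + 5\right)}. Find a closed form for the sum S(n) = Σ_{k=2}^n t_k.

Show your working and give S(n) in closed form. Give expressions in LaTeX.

The ratio is (k + 4)/(k + 6).
Take A(k)=k + 4, B(k)=k + 6, C(k)=1.
Need (k + 4)·f(k+1) − (k + 5)·f(k) = 1.
Bound: deg f ≤ 1.
Solve for f: f(k) = k/4 (degree 1 ≤ 1).
Then R = B(k−1)f/C = k*(k + 5)/4, so s_k = R(k)·t_k = -k/(4*k + 16).
Check: Δs_k = -1/(k**2 + 9*k + 20). ✓
Evaluate: s_(n+1) = (-n - 1)/(4*(n + 5)); subtract s_(2) = -1/12 ⇒ S(n) = (1 - n)/(6*(n + 5)).

S(n) = \frac{1 - n}{6 \left(n + 5\right)}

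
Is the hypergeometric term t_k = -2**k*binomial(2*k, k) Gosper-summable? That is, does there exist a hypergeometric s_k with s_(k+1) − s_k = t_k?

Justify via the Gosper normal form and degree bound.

No. Not Gosper-summable.

Compute t_(k+1)/t_k: get 4*(2*k + 1)/(k + 1).
So A=8*k + 4 and B=k + 1, with C=1.
Set up (8*k + 4)·f(k+1) − (k)·f(k) − (1) = 0.
d = -1 from the (1,1,0) case.
deg f ≤ -1 is impossible — no certificate.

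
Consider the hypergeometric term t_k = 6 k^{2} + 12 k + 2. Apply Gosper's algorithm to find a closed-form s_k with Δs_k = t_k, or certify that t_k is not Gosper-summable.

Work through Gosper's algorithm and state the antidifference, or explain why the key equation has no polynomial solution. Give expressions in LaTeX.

s_k = k \left(2 k^{2} + 3 k - 3\right)

Step 1: r(k) = (3*k**2 + 12*k + 10)/(3*k**2 + 6*k + 1).
Normal form (A,B,C) = (1, 1, k**2 + 2*k + 1/3).
Solve (1)·f(k+1) − (1)·f(k) = k**2 + 2*k + 1/3.
d = 3 from the (0,0,2) case.
Solving with deg f ≤ 3: f(k) = k*(2*k**2 + 3*k - 3)/6.
Certificate R = B(k−1)f/C = k*(2*k**2 + 3*k - 3)/(2*(3*k**2 + 6*k + 1)) gives s_k = k*(2*k**2 + 3*k - 3).
Δs = 6*k**2 + 12*k + 2, as required.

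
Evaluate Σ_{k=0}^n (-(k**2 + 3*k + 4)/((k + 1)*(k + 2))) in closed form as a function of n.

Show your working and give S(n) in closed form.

S(n) = (-n**2 - 5*n - 4)/(n + 2)

The ratio is (k + 1)*(3*k + (k + 1)**2 + 7)/((k + 3)*(k**2 + 3*k + 4)).
Gosper form: A/B · C(k+1)/C(k) with A=k + 1, B=k + 3, C=k**2 + 3*k + 4.
f must satisfy (k + 1)·f(k+1) − (k + 2)·f(k) = k**2 + 3*k + 4.
deg f ≤ 2 (via 1,1,2).
Solve for f: f(k) = k*(k + 3) (degree 2 ≤ 2).
Certificate R = B(k−1)f/C = k*(k + 2)*(k + 3)/(k**2 + 3*k + 4) gives s_k = k*(-k - 3)/(k + 1).
s_(k+1) − s_k = (-k**2 - 3*k - 4)/(k**2 + 3*k + 2) = t_k.
Σ_(k=0)^n t_k = s_(n+1) − s_(0) = ((-n**2 - 5*n - 4)/(n + 2)) − (0), i.e. (-n**2 - 5*n - 4)/(n + 2).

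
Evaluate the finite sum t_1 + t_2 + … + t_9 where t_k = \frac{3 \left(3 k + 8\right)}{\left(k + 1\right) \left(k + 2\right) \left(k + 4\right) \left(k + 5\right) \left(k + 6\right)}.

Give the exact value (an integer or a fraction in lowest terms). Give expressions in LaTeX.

Ratio r(k) = (k + 1)*(k + 4)*(3*k + 11)/((k + 3)*(k + 7)*(3*k + 8)).
So A=k + 1 and B=k + 7, with C=k**2 + 17*k/3 + 8.
Set up (k + 1)·f(k+1) − (k + 6)·f(k) − (k**2 + 17*k/3 + 8) = 0.
Bound: deg f ≤ 5.
A polynomial solution: f(k) = k*(k + 2)*(k + 3)*(k**2 + 10*k + 29)/60.
Get s_k = R·t_k = 3*k*(k**2 + 10*k + 29)/(20*(k**3 + 10*k**2 + 29*k + 20)) with R(k) = B(k−1)f(k)/C(k) = k*(k + 2)*(k + 6)*(k**2 + 10*k + 29)/(20*(3*k + 8)).
Δs = 3*(3*k + 8)/(k**5 + 18*k**4 + 121*k**3 + 372*k**2 + 508*k + 240), as required.
Evaluate s at k=10 and k=1: 229/1540 and 1/10; difference 15/308.

Σ = 15/308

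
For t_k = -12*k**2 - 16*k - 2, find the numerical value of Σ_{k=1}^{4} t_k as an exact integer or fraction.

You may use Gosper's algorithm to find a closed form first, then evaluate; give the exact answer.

Σ = -528

Ratio r(k) = (6*k**2 + 20*k + 15)/(6*k**2 + 8*k + 1).
Take A(k)=1, B(k)=1, C(k)=k**2 + 4*k/3 + 1/6.
f must satisfy (1)·f(k+1) − (1)·f(k) = k**2 + 4*k/3 + 1/6.
Degrees (0,0,2) ⇒ d ≤ 3.
Match coefficients ⇒ f(k) = k*(2*k**2 + k - 2)/6.
Then R = B(k−1)f/C = k*(2*k**2 + k - 2)/(6*k**2 + 8*k + 1), so s_k = R(k)·t_k = 2*k*(-2*k**2 - k + 2).
Check: Δs_k = -12*k**2 - 16*k - 2. ✓
Evaluate s at k=5 and k=1: -530 and -2; difference -528.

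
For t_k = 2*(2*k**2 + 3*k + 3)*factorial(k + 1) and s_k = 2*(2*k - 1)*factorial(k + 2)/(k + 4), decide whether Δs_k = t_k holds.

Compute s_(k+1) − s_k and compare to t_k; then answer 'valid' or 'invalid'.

Invalid: residual -4*(2*k**3 + 11*k**2 + 13*k + 13)*factorial(k + 1)/((k + 4)*(k + 5)) ≠ 0.

s_(k+1) = 2*(2*k + 1)*factorial(k + 3)/(k + 5)
s_(k+1) − s_k = 2*(2*k**3 + 13*k**2 + 22*k + 17)*factorial(k + 2)/((k + 4)*(k + 5))
(s_(k+1) − s_k) − t_k = -4*(2*k**3 + 11*k**2 + 13*k + 13)*factorial(k + 1)/((k + 4)*(k + 5))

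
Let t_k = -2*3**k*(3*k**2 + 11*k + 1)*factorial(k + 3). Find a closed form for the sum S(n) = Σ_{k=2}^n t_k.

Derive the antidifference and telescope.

Compute t_(k+1)/t_k: get 3*(3*k**3 + 29*k**2 + 83*k + 60)/(3*k**2 + 11*k + 1).
So A=3*k + 12 and B=1, with C=k**2 + 11*k/3 + 1/3.
Key eq: (3*k + 12)·f(k+1) = (1)·f(k) + (k**2 + 11*k/3 + 1/3).
Degrees (1,0,2) ⇒ d ≤ 1.
A polynomial solution: f(k) = (k - 1)/3.
R(k) = B(k−1)·f(k)/C(k) = (k - 1)/(3*k**2 + 11*k + 1); s_k = R·t_k = -2*3**k*(k - 1)*factorial(k + 3).
Verify: -2*3**k*(3*k**2 + 11*k + 1)*factorial(k + 3) matches t_k.
Evaluate: s_(n+1) = -6*3**n*n*factorial(n + 4); subtract s_(2) = -2160 ⇒ S(n) = -6*3**n*n*factorial(n + 4) + 2160.

S(n) = -6*3**n*n*factorial(n + 4) + 2160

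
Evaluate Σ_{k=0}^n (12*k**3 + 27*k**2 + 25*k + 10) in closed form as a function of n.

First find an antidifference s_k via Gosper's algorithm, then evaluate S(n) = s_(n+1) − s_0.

Ratio r(k) = (12*k**3 + 63*k**2 + 115*k + 74)/(12*k**3 + 27*k**2 + 25*k + 10).
Gosper form: A/B · C(k+1)/C(k) with A=1, B=1, C=k**3 + 9*k**2/4 + 25*k/12 + 5/6.
Key eq: (1)·f(k+1) = (1)·f(k) + (k**3 + 9*k**2/4 + 25*k/12 + 5/6).
Degrees (0,0,3) ⇒ d ≤ 4.
Solve for f: f(k) = k*(k + 1)*(3*k**2 + 2)/12 (degree 4 ≤ 4).
Certificate R = B(k−1)f/C = k*(3*k**2 + 2)/(12*k**2 + 15*k + 10) gives s_k = k*(3*k**3 + 3*k**2 + 2*k + 2).
Check: Δs_k = 12*k**3 + 27*k**2 + 25*k + 10. ✓
s_(n+1) = 3*n**4 + 15*n**3 + 29*n**2 + 27*n + 10 and s_(0) = 0, so S(n) = 3*n**4 + 15*n**3 + 29*n**2 + 27*n + 10.

S(n) = 3*n**4 + 15*n**3 + 29*n**2 + 27*n + 10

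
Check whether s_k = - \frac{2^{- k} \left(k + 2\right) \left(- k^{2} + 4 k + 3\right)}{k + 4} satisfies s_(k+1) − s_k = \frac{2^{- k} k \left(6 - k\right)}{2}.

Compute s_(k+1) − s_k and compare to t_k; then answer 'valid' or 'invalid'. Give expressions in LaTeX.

s_(k+1) = (k**3 + k**2 - 12*k - 18)/(2*2**k*(k + 5))
s_(k+1) − s_k = (-k**4 - k**3 + 34*k**2 + 56*k - 12)/(2*2**k*(k**2 + 9*k + 20))
(s_(k+1) − s_k) − t_k = (k**3 - 32*k - 6)/(2**k*(k**2 + 9*k + 20))

Invalid: residual \frac{2^{- k} \left(k^{3} - 32 k - 6\right)}{k^{2} + 9 k + 20} ≠ 0.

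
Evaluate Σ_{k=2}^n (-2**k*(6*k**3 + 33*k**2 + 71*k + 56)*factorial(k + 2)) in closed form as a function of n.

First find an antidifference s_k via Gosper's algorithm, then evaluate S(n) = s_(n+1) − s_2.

S(n) = -6*2**n*n**2*factorial(n + 3) - 18*2**n*n*factorial(n + 3) - 20*2**n*factorial(n + 3) + 2112

Compute t_(k+1)/t_k: get 2*(6*k**4 + 69*k**3 + 308*k**2 + 631*k + 498)/(6*k**3 + 33*k**2 + 71*k + 56).
Take A(k)=2*k + 6, B(k)=1, C(k)=k**3 + 11*k**2/2 + 71*k/6 + 28/3.
f must satisfy (2*k + 6)·f(k+1) − (1)·f(k) = k**3 + 11*k**2/2 + 71*k/6 + 28/3.
Bound: deg f ≤ 2.
Match coefficients ⇒ f(k) = (3*k**2 + 3*k + 4)/6.
R(k) = B(k−1)·f(k)/C(k) = (3*k**2 + 3*k + 4)/(6*k**3 + 33*k**2 + 71*k + 56); s_k = R·t_k = -2**k*(3*k**2 + 3*k + 4)*factorial(k + 2).
s_(k+1) − s_k = -2**k*(6*k**3 + 33*k**2 + 71*k + 56)*factorial(k + 2) = t_k.
Telescope: S(n) = s_(n+1) − s_(2) = -2**(n + 1)*(3*n**2 + 9*n + 10)*factorial(n + 3) − (-2112) = -6*2**n*n**2*factorial(n + 3) - 18*2**n*n*factorial(n + 3) - 20*2**n*factorial(n + 3) + 2112.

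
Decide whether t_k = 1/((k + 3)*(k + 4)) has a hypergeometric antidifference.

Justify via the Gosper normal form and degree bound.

r(k) = (k + 3)/(k + 5) after simplifying.
Normal form (A,B,C) = (k + 3, k + 5, 1).
Set up (k + 3)·f(k+1) − (k + 4)·f(k) − (1) = 0.
deg f ≤ 1 (via 1,1,0).
Solving with deg f ≤ 1: f(k) = k/3.
Then R = B(k−1)f/C = k*(k + 4)/3, so s_k = R(k)·t_k = k/(3*(k + 3)).
Δs = 1/(k**2 + 7*k + 12), as required.

Yes. s_k = k/(3*(k + 3)).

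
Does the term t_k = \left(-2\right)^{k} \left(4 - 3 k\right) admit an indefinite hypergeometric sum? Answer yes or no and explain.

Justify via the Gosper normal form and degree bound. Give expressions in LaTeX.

Yes. s_k = \left(-2\right)^{k} \left(k - 2\right).

The ratio is 2*(1 - 3*k)/(3*k - 4).
Factor: A=-2; B=1; C=k - 4/3.
Key eq: (-2)·f(k+1) = (1)·f(k) + (k - 4/3).
Bound: deg f ≤ 1.
Solve for f: f(k) = -(k - 2)/3 (degree 1 ≤ 1).
Certificate R = B(k−1)f/C = -(k - 2)/(3*k - 4) gives s_k = (-2)**k*(k - 2).
Verify: (-2)**k*(4 - 3*k) matches t_k.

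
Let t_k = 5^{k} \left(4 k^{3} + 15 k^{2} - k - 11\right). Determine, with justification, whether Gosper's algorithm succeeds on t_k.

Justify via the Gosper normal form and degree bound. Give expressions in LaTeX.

The ratio is 5*(4*k**3 + 27*k**2 + 41*k + 7)/(4*k**3 + 15*k**2 - k - 11).
Factor: A=5; B=1; C=k**3 + 15*k**2/4 - k/4 - 11/4.
Need (5)·f(k+1) − (1)·f(k) = k**3 + 15*k**2/4 - k/4 - 11/4.
Bound: deg f ≤ 3.
A polynomial solution: f(k) = (k**3 - 4*k + 1)/4.
Certificate R = B(k−1)f/C = (k**3 - 4*k + 1)/(4*k**3 + 15*k**2 - k - 11) gives s_k = 5**k*(k**3 - 4*k + 1).
Δs = 5**k*(4*k**3 + 15*k**2 - k - 11), as required.

Yes. s_k = 5^{k} \left(k^{3} - 4 k + 1\right).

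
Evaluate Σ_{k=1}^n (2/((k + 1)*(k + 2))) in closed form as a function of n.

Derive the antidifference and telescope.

S(n) = n/(n + 2)

Step 1: r(k) = (k + 1)/(k + 3).
Factor: A=k + 1; B=k + 3; C=1.
Key eq: (k + 1)·f(k+1) = (k + 2)·f(k) + (1).
From deg A=1, deg B=1, deg C=0: d=1.
Solving with deg f ≤ 1: f(k) = k.
So s_k = (B(k−1)f/C)·t_k = (k*(k + 2))·t_k = 2*k/(k + 1).
Δs = 2/(k**2 + 3*k + 2), as required.
Σ_(k=1)^n t_k = s_(n+1) − s_(1) = (2*(n + 1)/(n + 2)) − (1), i.e. n/(n + 2).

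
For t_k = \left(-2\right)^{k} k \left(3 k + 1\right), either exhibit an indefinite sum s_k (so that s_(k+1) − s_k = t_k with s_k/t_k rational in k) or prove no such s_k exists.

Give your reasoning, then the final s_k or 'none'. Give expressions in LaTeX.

t_(k+1)/t_k = -2*(k + 1)*(3*k + 4)/(k*(3*k + 1)).
Gosper form: A/B · C(k+1)/C(k) with A=-2, B=1, C=k**2 + k/3.
Key eq: (-2)·f(k+1) = (1)·f(k) + (k**2 + k/3).
Degrees (0,0,2) ⇒ d ≤ 2.
A polynomial solution: f(k) = -k*(k - 1)/3.
Get s_k = R·t_k = (-2)**k*k*(1 - k) with R(k) = B(k−1)f(k)/C(k) = -(k - 1)/(3*k + 1).
s_(k+1) − s_k = (-2)**k*k*(3*k + 1) = t_k.

s_k = \left(-2\right)^{k} k \left(1 - k\right)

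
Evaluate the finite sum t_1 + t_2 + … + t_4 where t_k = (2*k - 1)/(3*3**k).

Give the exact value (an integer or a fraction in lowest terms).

Step 1: r(k) = (2*k + 1)/(3*(2*k - 1)).
Factor: A=1/3; B=1; C=k - 1/2.
Key eq: (1/3)·f(k+1) = (1)·f(k) + (k - 1/2).
d = 1 from the (0,0,1) case.
A polynomial solution: f(k) = -3*k/2.
R(k) = B(k−1)·f(k)/C(k) = -3*k/(2*k - 1); s_k = R·t_k = -k/3**k.
Δs = (2*k - 1)/(3*3**k), as required.
Evaluate s at k=5 and k=1: -5/243 and -1/3; difference 76/243.

Σ = 76/243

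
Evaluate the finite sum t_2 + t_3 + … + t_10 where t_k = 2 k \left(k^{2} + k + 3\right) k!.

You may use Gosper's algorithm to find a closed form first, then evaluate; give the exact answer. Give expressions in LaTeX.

Σ = 8861529588

Compute t_(k+1)/t_k: get (k + 1)**2*(k + (k + 1)**2 + 4)/(k*(k**2 + k + 3)).
Gosper form: A/B · C(k+1)/C(k) with A=k + 1, B=1, C=k**3 + k**2 + 3*k.
Need (k + 1)·f(k+1) − (1)·f(k) = k**3 + k**2 + 3*k.
deg f ≤ 2 (via 1,0,3).
Solving with deg f ≤ 2: f(k) = k**2 - k + 1.
Certificate R = B(k−1)f/C = (k**2 - k + 1)/(k*(k**2 + k + 3)) gives s_k = 2*(k**2 - k + 1)*factorial(k).
s_(k+1) − s_k = 2*k*(k**2 + k + 3)*factorial(k) = t_k.
Telescoping: Σ = s_(11) − s_(2) = 8861529600 − (12) = 8861529588.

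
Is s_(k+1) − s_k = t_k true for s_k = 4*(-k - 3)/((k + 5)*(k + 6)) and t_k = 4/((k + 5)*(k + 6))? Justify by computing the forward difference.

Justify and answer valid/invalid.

Invalid: residual -24/(k**3 + 18*k**2 + 107*k + 210) ≠ 0.

s_(k+1) = 4*(-k - 4)/((k + 6)*(k + 7))
s_(k+1) − s_k = 4*(k + 1)/(k**3 + 18*k**2 + 107*k + 210)
(s_(k+1) − s_k) − t_k = -24/(k**3 + 18*k**2 + 107*k + 210)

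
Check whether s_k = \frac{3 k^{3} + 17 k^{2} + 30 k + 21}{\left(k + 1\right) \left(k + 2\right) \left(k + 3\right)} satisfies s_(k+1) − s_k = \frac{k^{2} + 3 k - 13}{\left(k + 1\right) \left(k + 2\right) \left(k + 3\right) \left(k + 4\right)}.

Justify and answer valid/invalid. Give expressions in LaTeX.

valid; difference matches t_k

s_(k+1) = (30*k + 3*(k + 1)**3 + 17*(k + 1)**2 + 51)/((k + 2)*(k + 3)*(k + 4))
s_(k+1) − s_k = (k**2 + 3*k - 13)/(k**4 + 10*k**3 + 35*k**2 + 50*k + 24)
(s_(k+1) − s_k) − t_k = 0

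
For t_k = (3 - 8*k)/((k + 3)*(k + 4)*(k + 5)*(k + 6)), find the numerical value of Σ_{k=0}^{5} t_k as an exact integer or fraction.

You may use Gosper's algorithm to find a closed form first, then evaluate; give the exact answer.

Σ = -1/44

Step 1: r(k) = (k + 3)*(8*k + 5)/((k + 7)*(8*k - 3)).
So A=k + 3 and B=k + 7, with C=k - 3/8.
Solve (k + 3)·f(k+1) − (k + 6)·f(k) = k - 3/8.
deg f ≤ 3 (via 1,1,1).
Solve for f: f(k) = k*(k**2 + 12*k - 33)/160 (degree 3 ≤ 3).
Then R = B(k−1)f/C = k*(k + 6)*(k**2 + 12*k - 33)/(20*(8*k - 3)), so s_k = R(k)·t_k = k*(-k**2 - 12*k + 33)/(20*(k + 3)*(k + 4)*(k + 5)).
Verify: (3 - 8*k)/(k**4 + 18*k**3 + 119*k**2 + 342*k + 360) matches t_k.
Evaluate s at k=6 and k=0: -1/44 and 0; difference -1/44.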